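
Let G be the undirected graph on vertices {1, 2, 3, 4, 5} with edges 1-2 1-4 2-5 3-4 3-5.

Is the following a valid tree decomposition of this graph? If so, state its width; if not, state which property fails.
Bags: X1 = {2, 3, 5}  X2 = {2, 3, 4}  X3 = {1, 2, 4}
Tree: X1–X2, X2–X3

Every vertex of G appears in some bag (union = {1, 2, 3, 4, 5}); every edge is covered by a bag; and for each vertex v the set of bags containing v is connected in the bag tree. The decomposition is therefore valid. The largest bag has 3 vertices, so the width is 2.

Yes; width 2.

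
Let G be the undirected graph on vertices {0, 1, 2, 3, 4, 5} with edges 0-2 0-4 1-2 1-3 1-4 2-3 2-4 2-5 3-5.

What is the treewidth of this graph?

2

A width-2 tree decomposition is:
Bags: B1 = {1, 2, 3}  B2 = {1, 2, 4}  B3 = {2, 3, 5}  B4 = {0, 2, 4}
Tree: B1–B2, B1–B3, B2–B4
The largest bag has 3 vertices, giving width 2; this decomposition certifies tw(G) ≤ 2. For the lower bound, the 3 vertices {0, 2, 4} are pairwise adjacent, and any tree decomposition puts a clique entirely inside one bag — forcing width ≥ 2. The upper and lower bounds meet at 2, so that is the treewidth.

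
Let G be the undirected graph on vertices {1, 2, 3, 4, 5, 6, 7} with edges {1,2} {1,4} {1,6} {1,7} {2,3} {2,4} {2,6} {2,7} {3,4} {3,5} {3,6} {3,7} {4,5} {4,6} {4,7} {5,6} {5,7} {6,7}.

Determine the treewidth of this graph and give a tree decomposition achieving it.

The largest bag has 5 vertices, giving width 4; this decomposition certifies tw(G) ≤ 4. On the other hand G contains the 5-clique {1, 2, 4, 6, 7}. A clique must lie in a single bag of any decomposition, so no decomposition can have width below 4. Therefore the treewidth is 4.

Treewidth 4.
One optimal decomposition is:
Bags: B1 = {2, 3, 4, 6, 7}  B2 = {1, 2, 4, 6, 7}  B3 = {3, 4, 5, 6, 7}
Tree: B1–B2, B1–B3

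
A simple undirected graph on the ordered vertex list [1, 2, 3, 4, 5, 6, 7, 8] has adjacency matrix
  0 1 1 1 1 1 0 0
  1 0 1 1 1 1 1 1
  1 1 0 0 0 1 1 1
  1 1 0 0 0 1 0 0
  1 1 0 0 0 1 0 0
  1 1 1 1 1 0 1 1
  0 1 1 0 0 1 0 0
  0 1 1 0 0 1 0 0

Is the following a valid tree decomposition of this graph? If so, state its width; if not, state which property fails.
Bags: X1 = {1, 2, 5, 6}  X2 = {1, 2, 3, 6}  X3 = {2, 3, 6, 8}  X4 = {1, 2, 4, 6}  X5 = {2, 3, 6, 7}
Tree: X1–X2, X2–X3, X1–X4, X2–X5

Yes; width 3.

Checking the three conditions: (i) the bags cover all of {1, 2, 3, 4, 5, 6, 7, 8}; (ii) for each edge, some bag contains both endpoints; (iii) the bags containing any fixed vertex form a subtree. All hold, so the decomposition is valid with width 4 − 1 = 3.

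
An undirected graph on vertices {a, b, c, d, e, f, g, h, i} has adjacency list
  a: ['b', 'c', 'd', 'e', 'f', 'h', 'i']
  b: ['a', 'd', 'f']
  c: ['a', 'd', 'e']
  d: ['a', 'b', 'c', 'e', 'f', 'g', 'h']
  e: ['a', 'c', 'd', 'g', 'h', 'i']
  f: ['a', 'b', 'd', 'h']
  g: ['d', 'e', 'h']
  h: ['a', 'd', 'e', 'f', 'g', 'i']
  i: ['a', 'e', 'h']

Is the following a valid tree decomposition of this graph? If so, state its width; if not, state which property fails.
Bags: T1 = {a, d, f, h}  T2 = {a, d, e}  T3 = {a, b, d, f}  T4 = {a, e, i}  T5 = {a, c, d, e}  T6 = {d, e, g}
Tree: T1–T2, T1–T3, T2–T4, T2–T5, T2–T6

No — edge (h,e) lies in no bag.

A tree decomposition must satisfy three properties: every vertex lies in some bag; for every edge, both endpoints lie together in some bag; and for every vertex, the bags containing it form a connected subtree. Here edge (h,e) lies in no bag, so the decomposition is invalid.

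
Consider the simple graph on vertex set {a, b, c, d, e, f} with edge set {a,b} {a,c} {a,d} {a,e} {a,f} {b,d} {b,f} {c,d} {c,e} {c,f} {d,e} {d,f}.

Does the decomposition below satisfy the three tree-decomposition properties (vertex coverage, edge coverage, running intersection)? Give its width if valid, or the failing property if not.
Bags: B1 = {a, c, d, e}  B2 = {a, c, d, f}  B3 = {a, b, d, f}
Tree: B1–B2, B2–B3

Vertex coverage: the bags together contain {a, b, c, d, e, f}, the full vertex set. Edge coverage: each edge of G has both endpoints in at least one bag. Running intersection: for every vertex, the bags containing it form a connected subtree. All three properties hold, so this is a valid tree decomposition of width max|bag| − 1 = 3, and hence tw(G) ≤ 3.

Yes; width 3.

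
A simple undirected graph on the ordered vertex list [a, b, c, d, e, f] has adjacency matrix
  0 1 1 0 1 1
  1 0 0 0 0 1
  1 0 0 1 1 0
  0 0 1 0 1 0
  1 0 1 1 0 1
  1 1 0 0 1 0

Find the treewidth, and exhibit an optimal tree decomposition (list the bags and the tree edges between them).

Each bag holds 3 vertices, so the decomposition has width 2, which upper-bounds the treewidth. Conversely, {c, d, e} is a clique of size 3, and the vertices of any clique must share a bag in every tree decomposition; so some bag has ≥ 3 vertices and tw(G) ≥ 2. The upper and lower bounds meet at 2, so that is the treewidth.

Treewidth 2.
Bags: B1 = {a, e, f}  B2 = {a, b, f}  B3 = {a, c, e}  B4 = {c, d, e}
Tree: B1–B2, B1–B3, B3–B4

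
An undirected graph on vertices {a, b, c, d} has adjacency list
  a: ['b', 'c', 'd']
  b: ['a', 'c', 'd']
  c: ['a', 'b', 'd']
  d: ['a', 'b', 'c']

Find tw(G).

A width-3 tree decomposition is:
Bags: B1 = {a, b, c, d}
Tree: (single bag)
A single bag containing all 4 vertices is trivially a valid decomposition of width 3. For the lower bound, the 4 vertices {a, b, c, d} are pairwise adjacent, and any tree decomposition puts a clique entirely inside one bag — forcing width ≥ 3. Therefore the treewidth is 3.

3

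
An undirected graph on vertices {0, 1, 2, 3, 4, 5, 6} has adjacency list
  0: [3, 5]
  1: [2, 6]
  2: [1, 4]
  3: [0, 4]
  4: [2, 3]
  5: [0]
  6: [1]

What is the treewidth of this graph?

A width-1 tree decomposition is:
Bags: B1 = {1, 6}  B2 = {1, 2}  B3 = {2, 4}  B4 = {3, 4}  B5 = {0, 3}  B6 = {0, 5}
Tree: B1–B2, B2–B3, B3–B4, B4–B5, B5–B6
Each bag holds 2 vertices, so the decomposition has width 1, which upper-bounds the treewidth. Any graph with an edge has treewidth ≥ 1, and G has the edge 6–1. The upper and lower bounds meet at 1, so that is the treewidth.

1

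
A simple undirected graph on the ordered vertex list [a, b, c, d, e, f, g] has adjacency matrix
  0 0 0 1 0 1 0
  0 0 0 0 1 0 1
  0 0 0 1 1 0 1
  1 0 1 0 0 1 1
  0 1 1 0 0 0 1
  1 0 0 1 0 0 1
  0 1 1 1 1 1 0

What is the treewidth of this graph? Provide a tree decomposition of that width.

Treewidth 2.
Bags: B1 = {b, e, g}  B2 = {c, e, g}  B3 = {c, d, g}  B4 = {d, f, g}  B5 = {a, d, f}
Tree: B1–B2, B2–B3, B3–B4, B4–B5

Each bag holds 3 vertices, so the decomposition has width 2, which upper-bounds the treewidth. On the other hand G contains the 3-clique {c, d, g}. A clique must lie in a single bag of any decomposition, so no decomposition can have width below 2. Combining the bounds, tw(G) = 2.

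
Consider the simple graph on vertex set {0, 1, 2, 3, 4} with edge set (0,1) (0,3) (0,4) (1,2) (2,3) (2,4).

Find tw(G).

A width-2 tree decomposition is:
Bags: B1 = {0, 2, 3}  B2 = {0, 2, 4}  B3 = {0, 1, 2}
Tree: B1–B2, B2–B3
Every bag has size at most 3, so the width is 3 − 1 = 2 and tw(G) ≤ 2. The edges 3–2–4–0–3 form a cycle, so G is not a tree and its treewidth is at least 2. Therefore the treewidth is 2.

2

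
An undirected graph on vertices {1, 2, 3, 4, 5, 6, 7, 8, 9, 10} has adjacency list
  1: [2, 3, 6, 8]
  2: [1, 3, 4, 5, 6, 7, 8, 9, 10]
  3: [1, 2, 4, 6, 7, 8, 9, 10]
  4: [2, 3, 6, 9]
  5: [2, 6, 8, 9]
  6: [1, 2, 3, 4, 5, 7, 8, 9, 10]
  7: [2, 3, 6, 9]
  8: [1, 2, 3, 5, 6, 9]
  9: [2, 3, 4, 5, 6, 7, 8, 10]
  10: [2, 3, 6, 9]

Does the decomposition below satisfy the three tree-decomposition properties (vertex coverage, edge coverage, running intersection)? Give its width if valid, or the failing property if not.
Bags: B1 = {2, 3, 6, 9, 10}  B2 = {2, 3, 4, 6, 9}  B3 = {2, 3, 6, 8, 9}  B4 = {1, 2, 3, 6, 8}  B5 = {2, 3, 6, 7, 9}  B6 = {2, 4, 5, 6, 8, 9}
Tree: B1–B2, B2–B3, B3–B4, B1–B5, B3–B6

A tree decomposition must satisfy three properties: every vertex lies in some bag; for every edge, both endpoints lie together in some bag; and for every vertex, the bags containing it form a connected subtree. Here bags containing vertex 4 are not connected in the tree, so the decomposition is invalid.

No — bags containing vertex 4 are not connected in the tree.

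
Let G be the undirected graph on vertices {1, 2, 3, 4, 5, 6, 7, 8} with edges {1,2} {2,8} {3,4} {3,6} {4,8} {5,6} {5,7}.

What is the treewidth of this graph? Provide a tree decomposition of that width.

Treewidth 1.
One optimal decomposition is:
Bags: B1 = {5, 7}  B2 = {5, 6}  B3 = {3, 6}  B4 = {3, 4}  B5 = {4, 8}  B6 = {2, 8}  B7 = {1, 2}
Tree: B1–B2, B2–B3, B3–B4, B4–B5, B5–B6, B6–B7

The largest bag has 2 vertices, giving width 1; this decomposition certifies tw(G) ≤ 1. G has an edge, so its treewidth is at least 1. Therefore the treewidth is 1.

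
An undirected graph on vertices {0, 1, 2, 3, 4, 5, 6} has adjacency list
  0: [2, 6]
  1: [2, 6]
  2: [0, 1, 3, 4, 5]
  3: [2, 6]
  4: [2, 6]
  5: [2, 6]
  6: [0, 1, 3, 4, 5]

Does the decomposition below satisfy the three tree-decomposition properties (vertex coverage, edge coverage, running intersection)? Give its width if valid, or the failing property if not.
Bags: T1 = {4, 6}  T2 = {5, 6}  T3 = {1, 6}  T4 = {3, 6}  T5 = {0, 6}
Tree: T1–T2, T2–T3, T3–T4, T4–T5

No — vertex 2 appears in no bag.

A tree decomposition must satisfy three properties: every vertex lies in some bag; for every edge, both endpoints lie together in some bag; and for every vertex, the bags containing it form a connected subtree. Here vertex 2 appears in no bag, so the decomposition is invalid.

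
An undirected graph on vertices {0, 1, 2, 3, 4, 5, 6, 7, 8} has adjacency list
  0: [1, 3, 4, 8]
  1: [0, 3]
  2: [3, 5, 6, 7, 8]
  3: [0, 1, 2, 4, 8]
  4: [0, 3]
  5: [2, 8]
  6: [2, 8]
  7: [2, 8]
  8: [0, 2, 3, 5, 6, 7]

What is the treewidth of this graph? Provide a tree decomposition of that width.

Treewidth 2.
One optimal decomposition is:
Bags: B1 = {2, 3, 8}  B2 = {0, 3, 8}  B3 = {0, 3, 4}  B4 = {0, 1, 3}  B5 = {2, 5, 8}  B6 = {2, 7, 8}  B7 = {2, 6, 8}
Tree: B1–B2, B2–B3, B3–B4, B1–B5, B1–B6, B6–B7

Every bag has size at most 3, so the width is 3 − 1 = 2 and tw(G) ≤ 2. For the lower bound, the 3 vertices {0, 3, 8} are pairwise adjacent, and any tree decomposition puts a clique entirely inside one bag — forcing width ≥ 2. The upper and lower bounds meet at 2, so that is the treewidth.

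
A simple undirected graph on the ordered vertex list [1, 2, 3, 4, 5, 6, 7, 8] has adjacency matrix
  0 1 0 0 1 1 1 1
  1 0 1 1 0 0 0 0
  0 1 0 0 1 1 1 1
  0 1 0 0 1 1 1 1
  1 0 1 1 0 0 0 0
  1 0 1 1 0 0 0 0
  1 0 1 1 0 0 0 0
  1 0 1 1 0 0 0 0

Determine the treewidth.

3

A width-3 tree decomposition is:
Bags: B1 = {1, 3, 4, 6}  B2 = {1, 3, 4, 5}  B3 = {1, 3, 4, 7}  B4 = {1, 3, 4, 8}  B5 = {1, 2, 3, 4}
Tree: B1–B2, B2–B3, B3–B4, B4–B5
The largest bag has 4 vertices, giving width 3; this decomposition certifies tw(G) ≤ 3. For the lower bound: the 4 vertex sets {1,6}, {4,5}, {3}, {7} are disjoint, each induces a connected subgraph, and every pair is joined by at least one edge of G. Contracting each set to a single vertex therefore yields K_{4} as a minor, and since treewidth is minor-monotone, tw(G) ≥ tw(K_{4}) = 3. Therefore the treewidth is 3.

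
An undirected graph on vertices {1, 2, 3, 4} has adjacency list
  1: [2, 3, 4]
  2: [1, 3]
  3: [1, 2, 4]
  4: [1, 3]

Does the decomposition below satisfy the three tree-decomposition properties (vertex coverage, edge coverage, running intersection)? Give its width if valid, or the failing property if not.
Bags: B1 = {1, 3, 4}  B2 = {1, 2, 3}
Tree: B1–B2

Vertex coverage: the bags together contain {1, 2, 3, 4}, the full vertex set. Edge coverage: each edge of G has both endpoints in at least one bag. Running intersection: for every vertex, the bags containing it form a connected subtree. All three properties hold, so this is a valid tree decomposition of width max|bag| − 1 = 2, and hence tw(G) ≤ 2.

Yes; width 2.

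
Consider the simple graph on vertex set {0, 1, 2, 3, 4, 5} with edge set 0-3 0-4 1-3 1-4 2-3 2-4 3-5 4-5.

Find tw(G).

2

A width-2 tree decomposition is:
Bags: B1 = {1, 3, 4}  B2 = {0, 3, 4}  B3 = {2, 3, 4}  B4 = {3, 4, 5}
Tree: B1–B2, B2–B3, B3–B4
Every bag has size at most 3, so the width is 3 − 1 = 2 and tw(G) ≤ 2. Since 4–1–3–0–4 is a cycle in G, G is not acyclic. Forests are exactly the graphs of treewidth ≤ 1, so tw(G) ≥ 2. The upper and lower bounds meet at 2, so that is the treewidth.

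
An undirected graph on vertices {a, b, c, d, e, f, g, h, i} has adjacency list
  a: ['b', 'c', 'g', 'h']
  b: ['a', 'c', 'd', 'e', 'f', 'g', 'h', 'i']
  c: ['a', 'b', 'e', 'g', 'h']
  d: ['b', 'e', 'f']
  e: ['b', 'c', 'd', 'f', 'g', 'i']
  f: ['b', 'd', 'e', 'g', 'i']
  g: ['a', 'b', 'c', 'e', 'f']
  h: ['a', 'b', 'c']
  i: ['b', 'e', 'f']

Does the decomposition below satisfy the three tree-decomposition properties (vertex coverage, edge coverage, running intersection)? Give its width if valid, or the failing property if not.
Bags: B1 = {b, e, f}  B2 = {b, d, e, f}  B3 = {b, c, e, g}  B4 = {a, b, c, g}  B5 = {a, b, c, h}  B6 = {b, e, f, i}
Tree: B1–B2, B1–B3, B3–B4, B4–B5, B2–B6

A tree decomposition must satisfy three properties: every vertex lies in some bag; for every edge, both endpoints lie together in some bag; and for every vertex, the bags containing it form a connected subtree. Here edge (g,f) lies in no bag, so the decomposition is invalid.

No — edge (g,f) lies in no bag.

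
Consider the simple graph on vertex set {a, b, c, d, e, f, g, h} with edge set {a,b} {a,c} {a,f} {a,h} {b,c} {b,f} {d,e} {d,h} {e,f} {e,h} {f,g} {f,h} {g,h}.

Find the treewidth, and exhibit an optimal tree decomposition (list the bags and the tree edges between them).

The largest bag has 3 vertices, giving width 2; this decomposition certifies tw(G) ≤ 2. For the lower bound, the 3 vertices {d, e, h} are pairwise adjacent, and any tree decomposition puts a clique entirely inside one bag — forcing width ≥ 2. Hence tw(G) = 2 exactly.

Treewidth 2.
One such decomposition:
Bags: B1 = {e, f, h}  B2 = {d, e, h}  B3 = {a, f, h}  B4 = {a, b, f}  B5 = {f, g, h}  B6 = {a, b, c}
Tree: B1–B2, B1–B3, B3–B4, B1–B5, B4–B6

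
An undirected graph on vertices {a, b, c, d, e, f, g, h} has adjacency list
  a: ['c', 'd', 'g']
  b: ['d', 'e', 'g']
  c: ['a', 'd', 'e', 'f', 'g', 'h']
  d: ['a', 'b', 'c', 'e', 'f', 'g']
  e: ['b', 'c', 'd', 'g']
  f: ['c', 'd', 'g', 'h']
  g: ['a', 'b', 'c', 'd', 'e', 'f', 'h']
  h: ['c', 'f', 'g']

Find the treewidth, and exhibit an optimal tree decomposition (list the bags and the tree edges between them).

Treewidth 3.
Bags: B1 = {a, c, d, g}  B2 = {c, d, e, g}  B3 = {c, d, f, g}  B4 = {c, f, g, h}  B5 = {b, d, e, g}
Tree: B1–B2, B2–B3, B3–B4, B2–B5

Every bag has size at most 4, so the width is 4 − 1 = 3 and tw(G) ≤ 3. On the other hand G contains the 4-clique {c, d, e, g}. A clique must lie in a single bag of any decomposition, so no decomposition can have width below 3. Hence tw(G) = 3 exactly.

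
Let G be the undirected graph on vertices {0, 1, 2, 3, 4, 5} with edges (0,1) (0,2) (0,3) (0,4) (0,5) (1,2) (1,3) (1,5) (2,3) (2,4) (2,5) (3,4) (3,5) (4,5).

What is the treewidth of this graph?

4

A width-4 tree decomposition is:
Bags: B1 = {0, 2, 3, 4, 5}  B2 = {0, 1, 2, 3, 5}
Tree: B1–B2
The largest bag has 5 vertices, giving width 4; this decomposition certifies tw(G) ≤ 4. On the other hand G contains the 5-clique {0, 1, 2, 3, 5}. A clique must lie in a single bag of any decomposition, so no decomposition can have width below 4. The upper and lower bounds meet at 4, so that is the treewidth.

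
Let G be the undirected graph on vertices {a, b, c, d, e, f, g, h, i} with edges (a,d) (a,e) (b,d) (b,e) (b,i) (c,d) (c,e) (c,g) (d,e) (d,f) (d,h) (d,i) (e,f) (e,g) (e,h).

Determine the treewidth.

2

A width-2 tree decomposition is:
Bags: B1 = {a, d, e}  B2 = {d, e, f}  B3 = {b, d, e}  B4 = {c, d, e}  B5 = {c, e, g}  B6 = {d, e, h}  B7 = {b, d, i}
Tree: B1–B2, B1–B3, B2–B4, B4–B5, B1–B6, B3–B7
The largest bag has 3 vertices, giving width 2; this decomposition certifies tw(G) ≤ 2. On the other hand G contains the 3-clique {d, e, f}. A clique must lie in a single bag of any decomposition, so no decomposition can have width below 2. Hence tw(G) = 2 exactly.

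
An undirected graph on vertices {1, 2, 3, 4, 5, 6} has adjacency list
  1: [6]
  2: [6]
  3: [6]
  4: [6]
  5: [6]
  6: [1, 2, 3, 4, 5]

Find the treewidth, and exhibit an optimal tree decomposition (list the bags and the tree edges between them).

Each bag holds 2 vertices, so the decomposition has width 1, which upper-bounds the treewidth. Since G has at least one edge (e.g. 6–2), it is not an edgeless graph, so tw(G) ≥ 1. Hence tw(G) = 1 exactly.

Treewidth 1.
One optimal decomposition is:
Bags: B1 = {2, 6}  B2 = {4, 6}  B3 = {3, 6}  B4 = {1, 6}  B5 = {5, 6}
Tree: B1–B2, B1–B3, B3–B4, B4–B5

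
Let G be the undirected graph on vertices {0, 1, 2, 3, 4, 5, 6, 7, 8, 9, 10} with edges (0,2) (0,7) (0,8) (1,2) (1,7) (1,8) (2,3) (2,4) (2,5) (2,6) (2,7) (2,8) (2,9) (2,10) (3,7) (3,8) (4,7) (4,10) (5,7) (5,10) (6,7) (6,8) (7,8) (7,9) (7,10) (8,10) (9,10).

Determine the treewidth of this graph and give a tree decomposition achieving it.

Each bag holds 4 vertices, so the decomposition has width 3, which upper-bounds the treewidth. For the lower bound, the 4 vertices {0, 2, 7, 8} are pairwise adjacent, and any tree decomposition puts a clique entirely inside one bag — forcing width ≥ 3. Hence tw(G) = 3 exactly.

Treewidth 3.
One optimal decomposition is:
Bags: B1 = {2, 7, 9, 10}  B2 = {2, 7, 8, 10}  B3 = {2, 5, 7, 10}  B4 = {2, 3, 7, 8}  B5 = {1, 2, 7, 8}  B6 = {2, 4, 7, 10}  B7 = {2, 6, 7, 8}  B8 = {0, 2, 7, 8}
Tree: B1–B2, B2–B3, B2–B4, B4–B5, B3–B6, B2–B7, B7–B8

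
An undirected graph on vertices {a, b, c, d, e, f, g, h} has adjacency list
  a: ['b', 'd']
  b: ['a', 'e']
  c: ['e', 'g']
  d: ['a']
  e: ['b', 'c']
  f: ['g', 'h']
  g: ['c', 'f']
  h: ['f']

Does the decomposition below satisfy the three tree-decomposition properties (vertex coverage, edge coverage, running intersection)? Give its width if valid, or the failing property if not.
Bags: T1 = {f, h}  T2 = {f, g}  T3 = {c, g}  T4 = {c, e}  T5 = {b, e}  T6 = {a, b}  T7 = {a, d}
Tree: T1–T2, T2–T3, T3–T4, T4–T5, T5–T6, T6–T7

Yes; width 1.

Vertex coverage: the bags together contain {a, b, c, d, e, f, g, h}, the full vertex set. Edge coverage: each edge of G has both endpoints in at least one bag. Running intersection: for every vertex, the bags containing it form a connected subtree. All three properties hold, so this is a valid tree decomposition of width max|bag| − 1 = 1, and hence tw(G) ≤ 1.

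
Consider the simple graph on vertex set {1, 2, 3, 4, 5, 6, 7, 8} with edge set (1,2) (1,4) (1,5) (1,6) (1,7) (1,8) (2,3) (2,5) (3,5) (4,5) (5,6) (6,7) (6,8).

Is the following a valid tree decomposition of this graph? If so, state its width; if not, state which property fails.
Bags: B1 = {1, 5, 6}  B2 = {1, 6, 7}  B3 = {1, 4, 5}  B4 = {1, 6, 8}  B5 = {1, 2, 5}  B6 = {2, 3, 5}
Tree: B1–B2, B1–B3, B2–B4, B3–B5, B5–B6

Every vertex of G appears in some bag (union = {1, 2, 3, 4, 5, 6, 7, 8}); every edge is covered by a bag; and for each vertex v the set of bags containing v is connected in the bag tree. The decomposition is therefore valid. The largest bag has 3 vertices, so the width is 2.

Yes; width 2.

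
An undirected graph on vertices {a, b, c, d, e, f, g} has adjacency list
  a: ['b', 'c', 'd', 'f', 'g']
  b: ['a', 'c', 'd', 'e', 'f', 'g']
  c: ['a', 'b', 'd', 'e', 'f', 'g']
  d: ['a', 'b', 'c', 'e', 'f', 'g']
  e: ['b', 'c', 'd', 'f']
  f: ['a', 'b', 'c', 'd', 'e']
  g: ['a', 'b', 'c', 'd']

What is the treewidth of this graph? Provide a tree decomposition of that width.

Treewidth 4.
Bags: B1 = {a, b, c, d, f}  B2 = {b, c, d, e, f}  B3 = {a, b, c, d, g}
Tree: B1–B2, B1–B3

Every bag has size at most 5, so the width is 5 − 1 = 4 and tw(G) ≤ 4. On the other hand G contains the 5-clique {a, b, c, d, g}. A clique must lie in a single bag of any decomposition, so no decomposition can have width below 4. Combining the bounds, tw(G) = 4.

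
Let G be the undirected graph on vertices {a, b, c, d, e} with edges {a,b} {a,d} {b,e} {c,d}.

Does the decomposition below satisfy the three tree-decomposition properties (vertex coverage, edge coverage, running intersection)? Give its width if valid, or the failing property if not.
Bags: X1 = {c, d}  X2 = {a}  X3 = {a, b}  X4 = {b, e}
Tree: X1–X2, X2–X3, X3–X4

No — edge (d,a) lies in no bag.

A tree decomposition must satisfy three properties: every vertex lies in some bag; for every edge, both endpoints lie together in some bag; and for every vertex, the bags containing it form a connected subtree. Here edge (d,a) lies in no bag, so the decomposition is invalid.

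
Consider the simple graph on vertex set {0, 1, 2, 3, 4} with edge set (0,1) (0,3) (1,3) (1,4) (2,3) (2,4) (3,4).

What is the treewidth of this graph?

2

A width-2 tree decomposition is:
Bags: B1 = {2, 3, 4}  B2 = {1, 3, 4}  B3 = {0, 1, 3}
Tree: B1–B2, B2–B3
Each bag holds 3 vertices, so the decomposition has width 2, which upper-bounds the treewidth. For the lower bound, the 3 vertices {0, 1, 3} are pairwise adjacent, and any tree decomposition puts a clique entirely inside one bag — forcing width ≥ 2. Therefore the treewidth is 2.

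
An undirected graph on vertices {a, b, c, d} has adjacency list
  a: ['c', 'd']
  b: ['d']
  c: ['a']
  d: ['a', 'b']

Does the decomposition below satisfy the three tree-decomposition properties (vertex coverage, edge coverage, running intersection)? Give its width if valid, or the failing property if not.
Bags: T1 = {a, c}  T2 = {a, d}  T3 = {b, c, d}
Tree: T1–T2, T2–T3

A tree decomposition must satisfy three properties: every vertex lies in some bag; for every edge, both endpoints lie together in some bag; and for every vertex, the bags containing it form a connected subtree. Here bags containing vertex c are not connected in the tree, so the decomposition is invalid.

No — bags containing vertex c are not connected in the tree.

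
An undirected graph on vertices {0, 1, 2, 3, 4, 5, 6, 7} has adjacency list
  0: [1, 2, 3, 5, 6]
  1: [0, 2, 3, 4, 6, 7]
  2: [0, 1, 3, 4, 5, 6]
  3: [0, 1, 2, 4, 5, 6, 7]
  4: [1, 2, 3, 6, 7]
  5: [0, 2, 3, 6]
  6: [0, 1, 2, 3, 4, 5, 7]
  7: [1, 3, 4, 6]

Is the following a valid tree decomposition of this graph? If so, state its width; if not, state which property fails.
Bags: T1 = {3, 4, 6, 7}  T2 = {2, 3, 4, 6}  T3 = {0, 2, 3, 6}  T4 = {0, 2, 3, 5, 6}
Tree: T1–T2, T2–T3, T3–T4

A tree decomposition must satisfy three properties: every vertex lies in some bag; for every edge, both endpoints lie together in some bag; and for every vertex, the bags containing it form a connected subtree. Here vertex 1 appears in no bag, so the decomposition is invalid.

No — vertex 1 appears in no bag.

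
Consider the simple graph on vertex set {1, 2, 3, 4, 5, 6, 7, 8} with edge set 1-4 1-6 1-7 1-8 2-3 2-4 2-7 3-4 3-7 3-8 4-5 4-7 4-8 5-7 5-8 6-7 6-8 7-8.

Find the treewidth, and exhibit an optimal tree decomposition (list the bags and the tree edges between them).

Treewidth 3.
Bags: B1 = {4, 5, 7, 8}  B2 = {1, 4, 7, 8}  B3 = {1, 6, 7, 8}  B4 = {3, 4, 7, 8}  B5 = {2, 3, 4, 7}
Tree: B1–B2, B2–B3, B1–B4, B4–B5

Each bag holds 4 vertices, so the decomposition has width 3, which upper-bounds the treewidth. For the lower bound, the 4 vertices {1, 4, 7, 8} are pairwise adjacent, and any tree decomposition puts a clique entirely inside one bag — forcing width ≥ 3. Hence tw(G) = 3 exactly.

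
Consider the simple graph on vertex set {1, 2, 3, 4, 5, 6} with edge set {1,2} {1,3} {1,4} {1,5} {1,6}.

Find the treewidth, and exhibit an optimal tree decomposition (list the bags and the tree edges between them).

Every bag has size at most 2, so the width is 2 − 1 = 1 and tw(G) ≤ 1. Since G has at least one edge (e.g. 5–1), it is not an edgeless graph, so tw(G) ≥ 1. Therefore the treewidth is 1.

Treewidth 1.
One such decomposition:
Bags: B1 = {1, 5}  B2 = {1, 2}  B3 = {1, 4}  B4 = {1, 6}  B5 = {1, 3}
Tree: B1–B2, B2–B3, B2–B4, B2–B5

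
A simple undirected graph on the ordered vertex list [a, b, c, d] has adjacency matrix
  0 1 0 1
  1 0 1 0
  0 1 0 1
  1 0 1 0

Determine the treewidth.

2

A width-2 tree decomposition is:
Bags: B1 = {a, c, d}  B2 = {a, b, c}
Tree: B1–B2
Every bag has size at most 3, so the width is 3 − 1 = 2 and tw(G) ≤ 2. The edges c–d–a–b–c form a cycle, so G is not a tree and its treewidth is at least 2. Combining the bounds, tw(G) = 2.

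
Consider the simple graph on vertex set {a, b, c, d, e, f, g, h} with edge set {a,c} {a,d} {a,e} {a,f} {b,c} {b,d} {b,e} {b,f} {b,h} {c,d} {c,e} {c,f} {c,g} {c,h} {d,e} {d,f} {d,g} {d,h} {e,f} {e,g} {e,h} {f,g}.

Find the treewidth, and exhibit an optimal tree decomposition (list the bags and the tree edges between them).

The largest bag has 5 vertices, giving width 4; this decomposition certifies tw(G) ≤ 4. For the lower bound, the 5 vertices {b, c, d, e, h} are pairwise adjacent, and any tree decomposition puts a clique entirely inside one bag — forcing width ≥ 4. Hence tw(G) = 4 exactly.

Treewidth 4.
Bags: B1 = {a, c, d, e, f}  B2 = {c, d, e, f, g}  B3 = {b, c, d, e, f}  B4 = {b, c, d, e, h}
Tree: B1–B2, B2–B3, B3–B4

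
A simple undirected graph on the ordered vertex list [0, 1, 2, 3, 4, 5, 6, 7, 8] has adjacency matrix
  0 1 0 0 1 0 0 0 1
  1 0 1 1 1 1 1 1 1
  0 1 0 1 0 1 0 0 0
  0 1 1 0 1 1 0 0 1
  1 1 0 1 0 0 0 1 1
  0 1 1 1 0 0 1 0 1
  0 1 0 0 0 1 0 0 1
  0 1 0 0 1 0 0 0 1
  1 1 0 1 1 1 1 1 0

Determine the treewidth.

3

A width-3 tree decomposition is:
Bags: B1 = {1, 3, 4, 8}  B2 = {1, 4, 7, 8}  B3 = {1, 3, 5, 8}  B4 = {1, 5, 6, 8}  B5 = {1, 2, 3, 5}  B6 = {0, 1, 4, 8}
Tree: B1–B2, B1–B3, B3–B4, B3–B5, B2–B6
The largest bag has 4 vertices, giving width 3; this decomposition certifies tw(G) ≤ 3. Conversely, {0, 1, 4, 8} is a clique of size 4, and the vertices of any clique must share a bag in every tree decomposition; so some bag has ≥ 4 vertices and tw(G) ≥ 3. The upper and lower bounds meet at 3, so that is the treewidth.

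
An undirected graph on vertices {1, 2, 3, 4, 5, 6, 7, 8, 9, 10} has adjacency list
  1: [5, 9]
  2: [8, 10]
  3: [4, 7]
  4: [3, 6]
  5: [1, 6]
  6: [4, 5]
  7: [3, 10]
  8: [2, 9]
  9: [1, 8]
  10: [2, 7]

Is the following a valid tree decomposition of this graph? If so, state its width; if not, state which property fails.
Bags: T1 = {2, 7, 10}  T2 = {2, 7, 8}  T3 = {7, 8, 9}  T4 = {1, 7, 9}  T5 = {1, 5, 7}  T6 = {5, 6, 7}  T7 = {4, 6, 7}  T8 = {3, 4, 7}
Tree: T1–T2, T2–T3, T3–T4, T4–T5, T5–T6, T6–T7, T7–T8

Yes; width 2.

Checking the three conditions: (i) the bags cover all of {1, 2, 3, 4, 5, 6, 7, 8, 9, 10}; (ii) for each edge, some bag contains both endpoints; (iii) the bags containing any fixed vertex form a subtree. All hold, so the decomposition is valid with width 3 − 1 = 2.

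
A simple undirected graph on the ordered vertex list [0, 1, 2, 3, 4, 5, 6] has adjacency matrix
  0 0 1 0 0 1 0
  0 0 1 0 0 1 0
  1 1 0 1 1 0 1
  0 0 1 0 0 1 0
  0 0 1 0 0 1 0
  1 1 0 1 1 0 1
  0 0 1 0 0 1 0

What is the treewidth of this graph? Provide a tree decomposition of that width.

Treewidth 2.
Bags: B1 = {2, 4, 5}  B2 = {2, 5, 6}  B3 = {2, 3, 5}  B4 = {0, 2, 5}  B5 = {1, 2, 5}
Tree: B1–B2, B2–B3, B3–B4, B4–B5

The largest bag has 3 vertices, giving width 2; this decomposition certifies tw(G) ≤ 2. Since 5–4–2–6–5 is a cycle in G, G is not acyclic. Forests are exactly the graphs of treewidth ≤ 1, so tw(G) ≥ 2. Combining the bounds, tw(G) = 2.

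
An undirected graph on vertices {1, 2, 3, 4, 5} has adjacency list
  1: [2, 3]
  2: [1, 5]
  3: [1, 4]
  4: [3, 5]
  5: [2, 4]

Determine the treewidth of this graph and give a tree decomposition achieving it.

The largest bag has 3 vertices, giving width 2; this decomposition certifies tw(G) ≤ 2. Since 1–2–5–4–3–1 is a cycle in G, G is not acyclic. Forests are exactly the graphs of treewidth ≤ 1, so tw(G) ≥ 2. Therefore the treewidth is 2.

Treewidth 2.
One optimal decomposition is:
Bags: B1 = {1, 2, 5}  B2 = {1, 4, 5}  B3 = {1, 3, 4}
Tree: B1–B2, B2–B3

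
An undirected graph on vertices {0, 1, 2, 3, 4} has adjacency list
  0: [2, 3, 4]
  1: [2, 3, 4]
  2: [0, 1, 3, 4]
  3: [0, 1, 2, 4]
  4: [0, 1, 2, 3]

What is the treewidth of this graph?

A width-3 tree decomposition is:
Bags: B1 = {0, 2, 3, 4}  B2 = {1, 2, 3, 4}
Tree: B1–B2
Every bag has size at most 4, so the width is 4 − 1 = 3 and tw(G) ≤ 3. For the lower bound, the 4 vertices {0, 2, 3, 4} are pairwise adjacent, and any tree decomposition puts a clique entirely inside one bag — forcing width ≥ 3. Combining the bounds, tw(G) = 3.

3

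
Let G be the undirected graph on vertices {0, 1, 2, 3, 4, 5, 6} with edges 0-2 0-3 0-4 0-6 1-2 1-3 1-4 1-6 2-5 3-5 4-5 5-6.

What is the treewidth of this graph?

3

A width-3 tree decomposition is:
Bags: B1 = {0, 1, 5, 6}  B2 = {0, 1, 2, 5}  B3 = {0, 1, 3, 5}  B4 = {0, 1, 4, 5}
Tree: B1–B2, B2–B3, B3–B4
Each bag holds 4 vertices, so the decomposition has width 3, which upper-bounds the treewidth. For the lower bound: the 4 vertex sets {1,6}, {0,2}, {5}, {3} are disjoint, each induces a connected subgraph, and every pair is joined by at least one edge of G. Contracting each set to a single vertex therefore yields K_{4} as a minor, and since treewidth is minor-monotone, tw(G) ≥ tw(K_{4}) = 3. The upper and lower bounds meet at 3, so that is the treewidth.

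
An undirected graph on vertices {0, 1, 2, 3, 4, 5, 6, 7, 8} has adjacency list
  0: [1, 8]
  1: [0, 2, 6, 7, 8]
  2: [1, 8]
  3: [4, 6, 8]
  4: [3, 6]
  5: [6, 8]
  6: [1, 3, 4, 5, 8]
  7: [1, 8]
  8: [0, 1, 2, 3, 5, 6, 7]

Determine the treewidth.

2

A width-2 tree decomposition is:
Bags: B1 = {0, 1, 8}  B2 = {1, 7, 8}  B3 = {1, 6, 8}  B4 = {3, 6, 8}  B5 = {3, 4, 6}  B6 = {5, 6, 8}  B7 = {1, 2, 8}
Tree: B1–B2, B2–B3, B3–B4, B4–B5, B4–B6, B3–B7
Each bag holds 3 vertices, so the decomposition has width 2, which upper-bounds the treewidth. Conversely, {0, 1, 8} is a clique of size 3, and the vertices of any clique must share a bag in every tree decomposition; so some bag has ≥ 3 vertices and tw(G) ≥ 2. Combining the bounds, tw(G) = 2.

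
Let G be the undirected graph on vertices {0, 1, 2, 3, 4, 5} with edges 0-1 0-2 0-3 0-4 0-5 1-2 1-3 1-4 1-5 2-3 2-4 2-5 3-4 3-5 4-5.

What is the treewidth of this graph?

A width-5 tree decomposition is:
Bags: B1 = {0, 1, 2, 3, 4, 5}
Tree: (single bag)
A single bag containing all 6 vertices is trivially a valid decomposition of width 5. Conversely, {0, 1, 2, 3, 4, 5} is a clique of size 6, and the vertices of any clique must share a bag in every tree decomposition; so some bag has ≥ 6 vertices and tw(G) ≥ 5. Combining the bounds, tw(G) = 5.

5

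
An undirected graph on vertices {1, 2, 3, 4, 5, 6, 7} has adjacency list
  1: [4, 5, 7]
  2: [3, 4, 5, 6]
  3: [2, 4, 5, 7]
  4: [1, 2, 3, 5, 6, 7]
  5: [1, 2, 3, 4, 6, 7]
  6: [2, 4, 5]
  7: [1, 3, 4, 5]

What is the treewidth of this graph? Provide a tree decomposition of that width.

Treewidth 3.
One optimal decomposition is:
Bags: B1 = {2, 3, 4, 5}  B2 = {3, 4, 5, 7}  B3 = {1, 4, 5, 7}  B4 = {2, 4, 5, 6}
Tree: B1–B2, B2–B3, B1–B4

The largest bag has 4 vertices, giving width 3; this decomposition certifies tw(G) ≤ 3. Conversely, {1, 4, 5, 7} is a clique of size 4, and the vertices of any clique must share a bag in every tree decomposition; so some bag has ≥ 4 vertices and tw(G) ≥ 3. Combining the bounds, tw(G) = 3.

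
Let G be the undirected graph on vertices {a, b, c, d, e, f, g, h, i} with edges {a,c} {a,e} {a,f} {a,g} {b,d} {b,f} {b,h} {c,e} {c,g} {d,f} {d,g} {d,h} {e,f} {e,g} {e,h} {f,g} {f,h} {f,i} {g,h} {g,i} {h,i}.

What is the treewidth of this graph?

A width-3 tree decomposition is:
Bags: B1 = {a, c, e, g}  B2 = {a, e, f, g}  B3 = {e, f, g, h}  B4 = {d, f, g, h}  B5 = {f, g, h, i}  B6 = {b, d, f, h}
Tree: B1–B2, B2–B3, B3–B4, B4–B5, B4–B6
Each bag holds 4 vertices, so the decomposition has width 3, which upper-bounds the treewidth. On the other hand G contains the 4-clique {a, c, e, g}. A clique must lie in a single bag of any decomposition, so no decomposition can have width below 3. The upper and lower bounds meet at 3, so that is the treewidth.

3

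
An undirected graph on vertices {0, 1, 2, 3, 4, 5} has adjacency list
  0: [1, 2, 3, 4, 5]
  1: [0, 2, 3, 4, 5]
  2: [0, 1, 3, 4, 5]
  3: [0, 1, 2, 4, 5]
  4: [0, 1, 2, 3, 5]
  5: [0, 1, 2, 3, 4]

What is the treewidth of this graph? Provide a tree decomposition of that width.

Treewidth 5.
One optimal decomposition is:
Bags: B1 = {0, 1, 2, 3, 4, 5}
Tree: (single bag)

A single bag containing all 6 vertices is trivially a valid decomposition of width 5. On the other hand G contains the 6-clique {0, 1, 2, 3, 4, 5}. A clique must lie in a single bag of any decomposition, so no decomposition can have width below 5. Combining the bounds, tw(G) = 5.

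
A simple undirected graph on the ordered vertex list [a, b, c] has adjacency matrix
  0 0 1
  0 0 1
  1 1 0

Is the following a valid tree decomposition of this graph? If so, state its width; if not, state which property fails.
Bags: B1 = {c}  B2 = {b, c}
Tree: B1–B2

No — vertex a appears in no bag.

A tree decomposition must satisfy three properties: every vertex lies in some bag; for every edge, both endpoints lie together in some bag; and for every vertex, the bags containing it form a connected subtree. Here vertex a appears in no bag, so the decomposition is invalid.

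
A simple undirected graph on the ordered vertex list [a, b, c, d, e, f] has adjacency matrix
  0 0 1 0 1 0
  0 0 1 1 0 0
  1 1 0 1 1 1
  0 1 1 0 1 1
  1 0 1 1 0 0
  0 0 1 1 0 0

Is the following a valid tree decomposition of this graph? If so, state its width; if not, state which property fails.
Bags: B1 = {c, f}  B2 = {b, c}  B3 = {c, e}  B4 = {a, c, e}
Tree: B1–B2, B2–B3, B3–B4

No — vertex d appears in no bag.

A tree decomposition must satisfy three properties: every vertex lies in some bag; for every edge, both endpoints lie together in some bag; and for every vertex, the bags containing it form a connected subtree. Here vertex d appears in no bag, so the decomposition is invalid.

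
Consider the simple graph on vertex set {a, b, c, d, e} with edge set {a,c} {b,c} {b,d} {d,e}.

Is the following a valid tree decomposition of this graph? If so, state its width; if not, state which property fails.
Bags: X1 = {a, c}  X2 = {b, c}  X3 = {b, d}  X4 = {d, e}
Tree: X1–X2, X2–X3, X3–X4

Yes; width 1.

Vertex coverage: the bags together contain {a, b, c, d, e}, the full vertex set. Edge coverage: each edge of G has both endpoints in at least one bag. Running intersection: for every vertex, the bags containing it form a connected subtree. All three properties hold, so this is a valid tree decomposition of width max|bag| − 1 = 1, and hence tw(G) ≤ 1.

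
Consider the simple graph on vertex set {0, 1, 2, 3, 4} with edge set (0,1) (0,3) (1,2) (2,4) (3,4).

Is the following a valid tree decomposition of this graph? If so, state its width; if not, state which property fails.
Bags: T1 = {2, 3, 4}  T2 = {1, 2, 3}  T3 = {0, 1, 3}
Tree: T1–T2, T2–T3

Every vertex of G appears in some bag (union = {0, 1, 2, 3, 4}); every edge is covered by a bag; and for each vertex v the set of bags containing v is connected in the bag tree. The decomposition is therefore valid. The largest bag has 3 vertices, so the width is 2.

Yes; width 2.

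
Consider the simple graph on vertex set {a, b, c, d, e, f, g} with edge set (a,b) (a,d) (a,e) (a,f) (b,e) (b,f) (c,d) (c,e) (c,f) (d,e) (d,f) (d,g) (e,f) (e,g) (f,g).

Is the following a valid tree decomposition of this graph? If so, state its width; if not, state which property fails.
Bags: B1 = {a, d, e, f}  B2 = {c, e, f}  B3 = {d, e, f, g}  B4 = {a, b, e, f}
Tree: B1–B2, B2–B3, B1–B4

A tree decomposition must satisfy three properties: every vertex lies in some bag; for every edge, both endpoints lie together in some bag; and for every vertex, the bags containing it form a connected subtree. Here edge (d,c) lies in no bag, so the decomposition is invalid.

No — edge (d,c) lies in no bag.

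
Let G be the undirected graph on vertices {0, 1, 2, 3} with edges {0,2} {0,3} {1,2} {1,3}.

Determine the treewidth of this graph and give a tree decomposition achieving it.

Treewidth 2.
Bags: B1 = {0, 1, 2}  B2 = {0, 1, 3}
Tree: B1–B2

Each bag holds 3 vertices, so the decomposition has width 2, which upper-bounds the treewidth. The edges 1–2–0–3–1 form a cycle, so G is not a tree and its treewidth is at least 2. Hence tw(G) = 2 exactly.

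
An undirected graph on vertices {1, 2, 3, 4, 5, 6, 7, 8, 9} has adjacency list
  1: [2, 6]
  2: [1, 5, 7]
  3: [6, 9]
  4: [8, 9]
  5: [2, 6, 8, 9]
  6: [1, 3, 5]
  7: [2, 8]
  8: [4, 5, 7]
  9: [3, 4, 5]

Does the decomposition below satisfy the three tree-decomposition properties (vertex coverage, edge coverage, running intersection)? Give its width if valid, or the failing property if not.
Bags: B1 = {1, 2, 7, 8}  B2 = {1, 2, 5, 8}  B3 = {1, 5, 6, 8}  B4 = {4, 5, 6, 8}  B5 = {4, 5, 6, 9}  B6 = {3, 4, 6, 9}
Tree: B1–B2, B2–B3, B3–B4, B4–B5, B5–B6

Vertex coverage: the bags together contain {1, 2, 3, 4, 5, 6, 7, 8, 9}, the full vertex set. Edge coverage: each edge of G has both endpoints in at least one bag. Running intersection: for every vertex, the bags containing it form a connected subtree. All three properties hold, so this is a valid tree decomposition of width max|bag| − 1 = 3, and hence tw(G) ≤ 3.

Yes; width 3.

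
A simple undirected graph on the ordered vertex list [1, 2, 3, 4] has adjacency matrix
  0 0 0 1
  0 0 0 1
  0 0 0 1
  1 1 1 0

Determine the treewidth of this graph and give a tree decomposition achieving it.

Treewidth 1.
One such decomposition:
Bags: B1 = {1, 4}  B2 = {3, 4}  B3 = {2, 4}
Tree: B1–B2, B1–B3

Every bag has size at most 2, so the width is 2 − 1 = 1 and tw(G) ≤ 1. Any graph with an edge has treewidth ≥ 1, and G has the edge 4–1. Therefore the treewidth is 1.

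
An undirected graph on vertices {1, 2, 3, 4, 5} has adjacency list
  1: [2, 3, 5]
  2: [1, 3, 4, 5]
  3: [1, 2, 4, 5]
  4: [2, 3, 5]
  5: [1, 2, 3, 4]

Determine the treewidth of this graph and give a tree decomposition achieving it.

Treewidth 3.
Bags: B1 = {2, 3, 4, 5}  B2 = {1, 2, 3, 5}
Tree: B1–B2

Every bag has size at most 4, so the width is 4 − 1 = 3 and tw(G) ≤ 3. Conversely, {1, 2, 3, 5} is a clique of size 4, and the vertices of any clique must share a bag in every tree decomposition; so some bag has ≥ 4 vertices and tw(G) ≥ 3. The upper and lower bounds meet at 3, so that is the treewidth.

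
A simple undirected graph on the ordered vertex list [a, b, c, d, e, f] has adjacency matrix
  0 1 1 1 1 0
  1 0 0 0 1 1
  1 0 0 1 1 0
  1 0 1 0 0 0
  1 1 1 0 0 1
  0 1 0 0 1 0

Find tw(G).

A width-2 tree decomposition is:
Bags: B1 = {b, e, f}  B2 = {a, b, e}  B3 = {a, c, e}  B4 = {a, c, d}
Tree: B1–B2, B2–B3, B3–B4
Every bag has size at most 3, so the width is 3 − 1 = 2 and tw(G) ≤ 2. Conversely, {a, c, d} is a clique of size 3, and the vertices of any clique must share a bag in every tree decomposition; so some bag has ≥ 3 vertices and tw(G) ≥ 2. Combining the bounds, tw(G) = 2.

2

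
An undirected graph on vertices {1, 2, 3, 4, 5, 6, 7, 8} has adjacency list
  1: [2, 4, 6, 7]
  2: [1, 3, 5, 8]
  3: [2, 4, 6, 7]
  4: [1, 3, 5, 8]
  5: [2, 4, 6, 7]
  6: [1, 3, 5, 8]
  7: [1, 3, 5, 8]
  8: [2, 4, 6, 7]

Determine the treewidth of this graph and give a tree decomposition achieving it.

Treewidth 4.
One optimal decomposition is:
Bags: B1 = {2, 4, 6, 7, 8}  B2 = {2, 4, 5, 6, 7}  B3 = {2, 3, 4, 6, 7}  B4 = {1, 2, 4, 6, 7}
Tree: B1–B2, B2–B3, B3–B4

Every bag has size at most 5, so the width is 5 − 1 = 4 and tw(G) ≤ 4. For the lower bound: the 5 vertex sets {4,8}, {5,7}, {2,3}, {6}, {1} are disjoint, each induces a connected subgraph, and every pair is joined by at least one edge of G. Contracting each set to a single vertex therefore yields K_{5} as a minor, and since treewidth is minor-monotone, tw(G) ≥ tw(K_{5}) = 4. Hence tw(G) = 4 exactly.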